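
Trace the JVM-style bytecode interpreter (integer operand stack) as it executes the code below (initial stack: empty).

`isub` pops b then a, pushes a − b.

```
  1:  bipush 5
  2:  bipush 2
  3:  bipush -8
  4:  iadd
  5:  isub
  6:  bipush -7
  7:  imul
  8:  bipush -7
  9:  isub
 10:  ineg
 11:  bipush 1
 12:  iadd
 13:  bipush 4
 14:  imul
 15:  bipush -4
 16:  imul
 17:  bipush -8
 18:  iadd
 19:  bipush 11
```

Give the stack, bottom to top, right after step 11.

[70, 1]

bipush 5  → [5]
bipush 2  → [5, 2]
bipush -8 → [5, 2, -8]
iadd      → [5, -6]
isub      → [11]
bipush -7 → [11, -7]
imul      → [-77]
bipush -7 → [-77, -7]
isub      → [-70]
ineg      → [70]
bipush 1  → [70, 1]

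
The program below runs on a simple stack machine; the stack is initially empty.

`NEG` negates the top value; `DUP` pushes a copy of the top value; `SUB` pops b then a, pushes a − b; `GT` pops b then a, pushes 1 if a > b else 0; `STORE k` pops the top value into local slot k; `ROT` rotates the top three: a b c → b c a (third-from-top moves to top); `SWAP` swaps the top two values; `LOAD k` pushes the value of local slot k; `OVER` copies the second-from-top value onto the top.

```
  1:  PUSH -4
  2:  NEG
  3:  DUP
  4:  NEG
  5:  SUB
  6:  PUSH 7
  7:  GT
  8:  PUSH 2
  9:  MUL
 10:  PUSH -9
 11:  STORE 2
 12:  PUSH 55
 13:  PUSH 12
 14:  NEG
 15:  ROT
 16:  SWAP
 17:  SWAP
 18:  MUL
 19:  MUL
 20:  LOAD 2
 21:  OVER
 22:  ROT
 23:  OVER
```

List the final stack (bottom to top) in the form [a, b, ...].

[-9, -1320, -1320, -1320]

PUSH -4 : [-4]
NEG     : [4]
DUP     : [4, 4]
NEG     : [4, -4]
SUB     : [8]
PUSH 7  : [8, 7]
GT      : [1]
PUSH 2  : [1, 2]
MUL     : [2]
PUSH -9 : [2, -9]
STORE 2 : [2]
PUSH 55 : [2, 55]
PUSH 12 : [2, 55, 12]
NEG     : [2, 55, -12]
ROT     : [55, -12, 2]
SWAP    : [55, 2, -12]
SWAP    : [55, -12, 2]
MUL     : [55, -24]
MUL     : [-1320]
LOAD 2  : [-1320, -9]
OVER    : [-1320, -9, -1320]
ROT     : [-9, -1320, -1320]
OVER    : [-9, -1320, -1320, -1320]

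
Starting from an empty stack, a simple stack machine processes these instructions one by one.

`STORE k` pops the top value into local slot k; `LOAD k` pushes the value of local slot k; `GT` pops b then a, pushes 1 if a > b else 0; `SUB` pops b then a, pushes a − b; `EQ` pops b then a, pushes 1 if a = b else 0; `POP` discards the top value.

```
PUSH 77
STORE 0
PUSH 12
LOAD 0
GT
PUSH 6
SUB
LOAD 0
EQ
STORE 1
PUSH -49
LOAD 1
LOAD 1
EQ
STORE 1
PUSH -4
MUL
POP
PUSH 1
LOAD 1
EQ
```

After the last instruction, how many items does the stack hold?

PUSH 77   [77]
STORE 0   []
PUSH 12   [12]
LOAD 0    [12, 77]
GT        [0]
PUSH 6    [0, 6]
SUB       [-6]
LOAD 0    [-6, 77]
EQ        [0]
STORE 1   []
PUSH -49  [-49]
LOAD 1    [-49, 0]
LOAD 1    [-49, 0, 0]
EQ        [-49, 1]
STORE 1   [-49]
PUSH -4   [-49, -4]
MUL       [196]
POP       []
PUSH 1    [1]
LOAD 1    [1, 1]
EQ        [1]

1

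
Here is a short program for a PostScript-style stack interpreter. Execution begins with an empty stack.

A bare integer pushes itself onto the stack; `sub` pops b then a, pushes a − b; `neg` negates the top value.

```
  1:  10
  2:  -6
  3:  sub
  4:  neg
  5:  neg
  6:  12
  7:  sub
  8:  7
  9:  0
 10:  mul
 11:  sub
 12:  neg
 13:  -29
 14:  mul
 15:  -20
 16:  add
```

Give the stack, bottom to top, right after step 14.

10  : 10
-6  : 10 -6
sub : 16
neg : -16
neg : 16
12  : 16 12
sub : 4
7   : 4 7
0   : 4 7 0
mul : 4 0
sub : 4
neg : -4
-29 : -4 -29
mul : 116

[116]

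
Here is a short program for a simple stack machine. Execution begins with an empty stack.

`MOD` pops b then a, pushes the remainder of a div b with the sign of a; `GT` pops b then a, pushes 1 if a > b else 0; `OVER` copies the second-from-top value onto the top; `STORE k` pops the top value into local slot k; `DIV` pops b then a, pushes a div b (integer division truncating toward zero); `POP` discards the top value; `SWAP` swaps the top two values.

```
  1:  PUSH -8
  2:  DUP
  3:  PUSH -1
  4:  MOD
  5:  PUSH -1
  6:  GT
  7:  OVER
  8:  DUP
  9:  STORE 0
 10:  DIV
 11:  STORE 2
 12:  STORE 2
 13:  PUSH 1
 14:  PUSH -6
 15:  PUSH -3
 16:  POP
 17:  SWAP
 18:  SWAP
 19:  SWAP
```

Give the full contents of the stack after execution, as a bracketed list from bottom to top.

PUSH -8 -> -8
DUP     -> -8 -8
PUSH -1 -> -8 -8 -1
MOD     -> -8 0
PUSH -1 -> -8 0 -1
GT      -> -8 1
OVER    -> -8 1 -8
DUP     -> -8 1 -8 -8
STORE 0 -> -8 1 -8
DIV     -> -8 0
STORE 2 -> -8
STORE 2 -> (empty)
PUSH 1  -> 1
PUSH -6 -> 1 -6
PUSH -3 -> 1 -6 -3
POP     -> 1 -6
SWAP    -> -6 1
SWAP    -> 1 -6
SWAP    -> -6 1

[-6, 1]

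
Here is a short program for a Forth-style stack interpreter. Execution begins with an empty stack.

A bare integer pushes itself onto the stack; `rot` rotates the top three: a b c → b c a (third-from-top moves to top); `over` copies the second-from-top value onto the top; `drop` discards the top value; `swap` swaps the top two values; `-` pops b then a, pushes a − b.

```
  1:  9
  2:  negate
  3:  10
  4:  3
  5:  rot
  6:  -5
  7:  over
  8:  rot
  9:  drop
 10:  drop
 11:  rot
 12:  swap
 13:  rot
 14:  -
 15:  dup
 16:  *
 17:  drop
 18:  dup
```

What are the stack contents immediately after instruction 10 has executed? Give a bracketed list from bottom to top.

9      : 9
negate : -9
10     : -9 10
3      : -9 10 3
rot    : 10 3 -9
-5     : 10 3 -9 -5
over   : 10 3 -9 -5 -9
rot    : 10 3 -5 -9 -9
drop   : 10 3 -5 -9
drop   : 10 3 -5

[10, 3, -5]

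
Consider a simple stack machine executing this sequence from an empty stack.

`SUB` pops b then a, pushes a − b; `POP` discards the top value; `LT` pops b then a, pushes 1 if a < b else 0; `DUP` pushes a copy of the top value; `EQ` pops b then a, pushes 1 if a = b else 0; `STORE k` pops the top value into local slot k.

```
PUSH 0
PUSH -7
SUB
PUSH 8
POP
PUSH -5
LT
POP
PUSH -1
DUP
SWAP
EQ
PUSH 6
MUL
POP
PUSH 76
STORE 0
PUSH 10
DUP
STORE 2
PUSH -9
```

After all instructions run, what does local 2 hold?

PUSH 0  → [0]
PUSH -7 → [0, -7]
SUB     → [7]
PUSH 8  → [7, 8]
POP     → [7]
PUSH -5 → [7, -5]
LT      → [0]
POP     → []
PUSH -1 → [-1]
DUP     → [-1, -1]
SWAP    → [-1, -1]
EQ      → [1]
PUSH 6  → [1, 6]
MUL     → [6]
POP     → []
PUSH 76 → [76]
STORE 0 → []
PUSH 10 → [10]
DUP     → [10, 10]
STORE 2 → [10]
PUSH -9 → [10, -9]

10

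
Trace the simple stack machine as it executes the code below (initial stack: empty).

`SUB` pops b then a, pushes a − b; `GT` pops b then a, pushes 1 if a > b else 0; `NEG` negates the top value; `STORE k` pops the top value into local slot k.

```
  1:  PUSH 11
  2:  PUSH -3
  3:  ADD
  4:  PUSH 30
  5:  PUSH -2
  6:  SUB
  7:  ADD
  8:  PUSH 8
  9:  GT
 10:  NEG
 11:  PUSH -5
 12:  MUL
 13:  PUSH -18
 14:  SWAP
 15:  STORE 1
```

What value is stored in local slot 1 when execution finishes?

5

PUSH 11  : 11
PUSH -3  : 11 -3
ADD      : 8
PUSH 30  : 8 30
PUSH -2  : 8 30 -2
SUB      : 8 32
ADD      : 40
PUSH 8   : 40 8
GT       : 1
NEG      : -1
PUSH -5  : -1 -5
MUL      : 5
PUSH -18 : 5 -18
SWAP     : -18 5
STORE 1  : -18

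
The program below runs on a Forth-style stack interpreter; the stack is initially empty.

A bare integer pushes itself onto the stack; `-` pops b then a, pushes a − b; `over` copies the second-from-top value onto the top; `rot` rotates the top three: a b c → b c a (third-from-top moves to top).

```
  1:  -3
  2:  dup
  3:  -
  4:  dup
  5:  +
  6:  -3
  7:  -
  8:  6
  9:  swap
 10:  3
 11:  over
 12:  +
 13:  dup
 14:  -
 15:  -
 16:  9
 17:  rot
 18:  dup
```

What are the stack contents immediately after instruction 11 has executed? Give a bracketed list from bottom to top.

[6, 3, 3, 3]

-3   : [-3]
dup  : [-3, -3]
-    : [0]
dup  : [0, 0]
+    : [0]
-3   : [0, -3]
-    : [3]
6    : [3, 6]
swap : [6, 3]
3    : [6, 3, 3]
over : [6, 3, 3, 3]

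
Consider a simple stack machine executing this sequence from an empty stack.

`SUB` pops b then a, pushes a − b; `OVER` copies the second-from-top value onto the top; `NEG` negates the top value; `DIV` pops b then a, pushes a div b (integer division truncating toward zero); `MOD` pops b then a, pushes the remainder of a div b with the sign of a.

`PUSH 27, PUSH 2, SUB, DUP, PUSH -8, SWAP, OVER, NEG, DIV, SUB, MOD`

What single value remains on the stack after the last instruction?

PUSH 27 -> 27
PUSH 2  -> 27 2
SUB     -> 25
DUP     -> 25 25
PUSH -8 -> 25 25 -8
SWAP    -> 25 -8 25
OVER    -> 25 -8 25 -8
NEG     -> 25 -8 25 8
DIV     -> 25 -8 3
SUB     -> 25 -11
MOD     -> 3

3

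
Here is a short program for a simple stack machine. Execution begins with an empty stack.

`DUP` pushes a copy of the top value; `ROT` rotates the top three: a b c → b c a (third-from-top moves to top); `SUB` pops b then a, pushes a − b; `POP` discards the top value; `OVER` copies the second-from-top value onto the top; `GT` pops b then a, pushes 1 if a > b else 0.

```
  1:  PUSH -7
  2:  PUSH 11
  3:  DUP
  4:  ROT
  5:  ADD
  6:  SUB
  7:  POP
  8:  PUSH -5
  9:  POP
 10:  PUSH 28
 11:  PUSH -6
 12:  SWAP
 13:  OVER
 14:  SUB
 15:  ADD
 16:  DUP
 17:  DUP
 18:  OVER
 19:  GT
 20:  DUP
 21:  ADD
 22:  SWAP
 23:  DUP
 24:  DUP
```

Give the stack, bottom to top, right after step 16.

PUSH -7 → -7
PUSH 11 → -7 11
DUP     → -7 11 11
ROT     → 11 11 -7
ADD     → 11 4
SUB     → 7
POP     → (empty)
PUSH -5 → -5
POP     → (empty)
PUSH 28 → 28
PUSH -6 → 28 -6
SWAP    → -6 28
OVER    → -6 28 -6
SUB     → -6 34
ADD     → 28
DUP     → 28 28

[28, 28]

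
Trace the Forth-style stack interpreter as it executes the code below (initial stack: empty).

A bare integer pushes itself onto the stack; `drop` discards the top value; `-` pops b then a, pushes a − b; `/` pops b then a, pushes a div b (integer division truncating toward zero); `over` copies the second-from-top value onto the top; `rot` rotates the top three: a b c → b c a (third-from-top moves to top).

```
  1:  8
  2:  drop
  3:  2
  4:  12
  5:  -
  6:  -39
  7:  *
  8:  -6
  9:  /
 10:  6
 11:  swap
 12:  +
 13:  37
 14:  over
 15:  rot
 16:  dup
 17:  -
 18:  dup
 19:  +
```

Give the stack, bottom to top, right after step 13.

[-59, 37]

8    -> 8
drop -> (empty)
2    -> 2
12   -> 2 12
-    -> -10
-39  -> -10 -39
*    -> 390
-6   -> 390 -6
/    -> -65
6    -> -65 6
swap -> 6 -65
+    -> -59
37   -> -59 37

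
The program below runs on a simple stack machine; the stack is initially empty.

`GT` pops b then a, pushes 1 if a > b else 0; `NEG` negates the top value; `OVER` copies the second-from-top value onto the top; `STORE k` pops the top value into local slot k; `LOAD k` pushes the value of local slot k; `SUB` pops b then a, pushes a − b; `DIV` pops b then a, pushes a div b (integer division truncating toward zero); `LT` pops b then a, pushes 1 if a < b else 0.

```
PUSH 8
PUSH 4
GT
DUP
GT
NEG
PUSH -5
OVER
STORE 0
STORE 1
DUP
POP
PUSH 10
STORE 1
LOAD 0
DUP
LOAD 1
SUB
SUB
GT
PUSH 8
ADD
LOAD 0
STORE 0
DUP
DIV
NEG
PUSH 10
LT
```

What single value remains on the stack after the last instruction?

1

PUSH 8  → [8]
PUSH 4  → [8, 4]
GT      → [1]
DUP     → [1, 1]
GT      → [0]
NEG     → [0]
PUSH -5 → [0, -5]
OVER    → [0, -5, 0]
STORE 0 → [0, -5]
STORE 1 → [0]
DUP     → [0, 0]
POP     → [0]
PUSH 10 → [0, 10]
STORE 1 → [0]
LOAD 0  → [0, 0]
DUP     → [0, 0, 0]
LOAD 1  → [0, 0, 0, 10]
SUB     → [0, 0, -10]
SUB     → [0, 10]
GT      → [0]
PUSH 8  → [0, 8]
ADD     → [8]
LOAD 0  → [8, 0]
STORE 0 → [8]
DUP     → [8, 8]
DIV     → [1]
NEG     → [-1]
PUSH 10 → [-1, 10]
LT      → [1]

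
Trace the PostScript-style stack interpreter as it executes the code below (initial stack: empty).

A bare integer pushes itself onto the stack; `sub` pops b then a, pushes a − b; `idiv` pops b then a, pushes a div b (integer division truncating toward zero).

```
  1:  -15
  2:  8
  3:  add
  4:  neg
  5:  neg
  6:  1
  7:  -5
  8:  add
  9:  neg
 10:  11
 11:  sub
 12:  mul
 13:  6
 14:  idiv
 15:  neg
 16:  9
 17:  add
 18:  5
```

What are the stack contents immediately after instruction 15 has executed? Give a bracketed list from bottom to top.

-15   [-15]
8     [-15, 8]
add   [-7]
neg   [7]
neg   [-7]
1     [-7, 1]
-5    [-7, 1, -5]
add   [-7, -4]
neg   [-7, 4]
11    [-7, 4, 11]
sub   [-7, -7]
mul   [49]
6     [49, 6]
idiv  [8]
neg   [-8]

[-8]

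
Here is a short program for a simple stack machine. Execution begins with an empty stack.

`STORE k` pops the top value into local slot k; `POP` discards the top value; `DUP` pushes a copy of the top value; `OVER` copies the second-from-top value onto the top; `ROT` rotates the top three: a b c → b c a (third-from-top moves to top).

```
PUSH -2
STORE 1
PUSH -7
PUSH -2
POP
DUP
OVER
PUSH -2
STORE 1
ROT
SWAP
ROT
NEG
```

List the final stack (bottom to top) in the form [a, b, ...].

PUSH -2  -2
STORE 1  (empty)
PUSH -7  -7
PUSH -2  -7 -2
POP      -7
DUP      -7 -7
OVER     -7 -7 -7
PUSH -2  -7 -7 -7 -2
STORE 1  -7 -7 -7
ROT      -7 -7 -7
SWAP     -7 -7 -7
ROT      -7 -7 -7
NEG      -7 -7 7

[-7, -7, 7]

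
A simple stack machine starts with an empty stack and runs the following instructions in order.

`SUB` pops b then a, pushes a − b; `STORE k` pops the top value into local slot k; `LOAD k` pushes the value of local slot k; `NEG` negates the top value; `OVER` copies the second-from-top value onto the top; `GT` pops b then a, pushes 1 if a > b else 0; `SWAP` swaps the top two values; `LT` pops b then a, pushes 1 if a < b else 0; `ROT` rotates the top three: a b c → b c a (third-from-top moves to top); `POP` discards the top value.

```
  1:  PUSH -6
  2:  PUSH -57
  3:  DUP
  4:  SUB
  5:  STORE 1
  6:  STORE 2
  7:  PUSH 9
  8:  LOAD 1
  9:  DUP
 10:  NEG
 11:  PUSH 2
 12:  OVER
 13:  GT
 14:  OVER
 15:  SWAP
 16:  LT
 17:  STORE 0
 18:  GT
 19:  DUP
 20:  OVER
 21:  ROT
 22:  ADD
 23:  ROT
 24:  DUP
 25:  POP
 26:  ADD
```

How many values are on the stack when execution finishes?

2

PUSH -6  -> -6
PUSH -57 -> -6 -57
DUP      -> -6 -57 -57
SUB      -> -6 0
STORE 1  -> -6
STORE 2  -> (empty)
PUSH 9   -> 9
LOAD 1   -> 9 0
DUP      -> 9 0 0
NEG      -> 9 0 0
PUSH 2   -> 9 0 0 2
OVER     -> 9 0 0 2 0
GT       -> 9 0 0 1
OVER     -> 9 0 0 1 0
SWAP     -> 9 0 0 0 1
LT       -> 9 0 0 1
STORE 0  -> 9 0 0
GT       -> 9 0
DUP      -> 9 0 0
OVER     -> 9 0 0 0
ROT      -> 9 0 0 0
ADD      -> 9 0 0
ROT      -> 0 0 9
DUP      -> 0 0 9 9
POP      -> 0 0 9
ADD      -> 0 9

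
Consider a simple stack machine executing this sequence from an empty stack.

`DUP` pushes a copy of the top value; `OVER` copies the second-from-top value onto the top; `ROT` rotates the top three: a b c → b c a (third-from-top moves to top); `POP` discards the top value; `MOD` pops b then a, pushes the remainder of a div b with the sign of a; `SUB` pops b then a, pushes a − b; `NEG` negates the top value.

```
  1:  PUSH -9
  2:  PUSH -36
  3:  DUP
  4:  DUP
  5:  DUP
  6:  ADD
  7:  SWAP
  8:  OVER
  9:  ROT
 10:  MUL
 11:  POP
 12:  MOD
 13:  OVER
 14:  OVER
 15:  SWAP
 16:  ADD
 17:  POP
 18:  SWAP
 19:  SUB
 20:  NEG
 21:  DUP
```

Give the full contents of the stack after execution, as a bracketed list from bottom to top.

[-9, -9]

PUSH -9   [-9]
PUSH -36  [-9, -36]
DUP       [-9, -36, -36]
DUP       [-9, -36, -36, -36]
DUP       [-9, -36, -36, -36, -36]
ADD       [-9, -36, -36, -72]
SWAP      [-9, -36, -72, -36]
OVER      [-9, -36, -72, -36, -72]
ROT       [-9, -36, -36, -72, -72]
MUL       [-9, -36, -36, 5184]
POP       [-9, -36, -36]
MOD       [-9, 0]
OVER      [-9, 0, -9]
OVER      [-9, 0, -9, 0]
SWAP      [-9, 0, 0, -9]
ADD       [-9, 0, -9]
POP       [-9, 0]
SWAP      [0, -9]
SUB       [9]
NEG       [-9]
DUP       [-9, -9]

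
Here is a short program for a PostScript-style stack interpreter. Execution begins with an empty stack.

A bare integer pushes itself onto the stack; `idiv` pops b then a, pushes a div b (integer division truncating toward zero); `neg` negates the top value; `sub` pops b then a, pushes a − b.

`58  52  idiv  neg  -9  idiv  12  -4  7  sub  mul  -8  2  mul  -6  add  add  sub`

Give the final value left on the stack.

154

58   → 58
52   → 58 52
idiv → 1
neg  → -1
-9   → -1 -9
idiv → 0
12   → 0 12
-4   → 0 12 -4
7    → 0 12 -4 7
sub  → 0 12 -11
mul  → 0 -132
-8   → 0 -132 -8
2    → 0 -132 -8 2
mul  → 0 -132 -16
-6   → 0 -132 -16 -6
add  → 0 -132 -22
add  → 0 -154
sub  → 154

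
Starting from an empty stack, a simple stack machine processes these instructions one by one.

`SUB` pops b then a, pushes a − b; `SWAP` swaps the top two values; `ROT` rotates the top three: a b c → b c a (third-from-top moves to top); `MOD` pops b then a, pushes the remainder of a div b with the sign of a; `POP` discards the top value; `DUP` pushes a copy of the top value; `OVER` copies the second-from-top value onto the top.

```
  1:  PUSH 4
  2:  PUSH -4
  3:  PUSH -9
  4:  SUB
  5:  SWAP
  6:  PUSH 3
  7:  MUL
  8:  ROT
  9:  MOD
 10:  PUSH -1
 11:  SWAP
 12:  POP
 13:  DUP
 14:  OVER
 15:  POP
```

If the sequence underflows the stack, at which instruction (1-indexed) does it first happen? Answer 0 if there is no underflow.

PUSH 4   [4]
PUSH -4  [4, -4]
PUSH -9  [4, -4, -9]
SUB      [4, 5]
SWAP     [5, 4]
PUSH 3   [5, 4, 3]
MUL      [5, 12]
ROT  — needs 3 operands, stack has 2 → underflow

8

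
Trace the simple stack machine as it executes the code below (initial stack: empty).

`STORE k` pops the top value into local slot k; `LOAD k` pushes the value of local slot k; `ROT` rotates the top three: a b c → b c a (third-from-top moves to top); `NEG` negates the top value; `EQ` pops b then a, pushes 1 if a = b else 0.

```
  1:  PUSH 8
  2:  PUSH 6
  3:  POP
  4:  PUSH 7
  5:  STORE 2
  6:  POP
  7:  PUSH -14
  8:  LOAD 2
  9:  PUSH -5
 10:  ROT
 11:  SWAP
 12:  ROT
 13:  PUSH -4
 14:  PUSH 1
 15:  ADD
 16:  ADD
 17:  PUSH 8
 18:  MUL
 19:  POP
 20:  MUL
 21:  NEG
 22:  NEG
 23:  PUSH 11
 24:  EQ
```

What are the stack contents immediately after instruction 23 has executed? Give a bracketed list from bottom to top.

[70, 11]

PUSH 8   : 8
PUSH 6   : 8 6
POP      : 8
PUSH 7   : 8 7
STORE 2  : 8
POP      : (empty)
PUSH -14 : -14
LOAD 2   : -14 7
PUSH -5  : -14 7 -5
ROT      : 7 -5 -14
SWAP     : 7 -14 -5
ROT      : -14 -5 7
PUSH -4  : -14 -5 7 -4
PUSH 1   : -14 -5 7 -4 1
ADD      : -14 -5 7 -3
ADD      : -14 -5 4
PUSH 8   : -14 -5 4 8
MUL      : -14 -5 32
POP      : -14 -5
MUL      : 70
NEG      : -70
NEG      : 70
PUSH 11  : 70 11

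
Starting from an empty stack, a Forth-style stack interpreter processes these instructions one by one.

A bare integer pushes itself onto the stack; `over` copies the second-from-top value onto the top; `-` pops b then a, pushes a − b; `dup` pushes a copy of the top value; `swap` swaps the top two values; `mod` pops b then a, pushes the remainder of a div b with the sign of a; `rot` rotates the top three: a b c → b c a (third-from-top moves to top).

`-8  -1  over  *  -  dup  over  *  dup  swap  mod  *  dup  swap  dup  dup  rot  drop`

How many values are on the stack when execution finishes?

3

-8   : [-8]
-1   : [-8, -1]
over : [-8, -1, -8]
*    : [-8, 8]
-    : [-16]
dup  : [-16, -16]
over : [-16, -16, -16]
*    : [-16, 256]
dup  : [-16, 256, 256]
swap : [-16, 256, 256]
mod  : [-16, 0]
*    : [0]
dup  : [0, 0]
swap : [0, 0]
dup  : [0, 0, 0]
dup  : [0, 0, 0, 0]
rot  : [0, 0, 0, 0]
drop : [0, 0, 0]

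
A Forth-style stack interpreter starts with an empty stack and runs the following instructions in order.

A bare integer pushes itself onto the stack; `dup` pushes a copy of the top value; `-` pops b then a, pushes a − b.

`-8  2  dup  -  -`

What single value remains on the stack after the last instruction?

-8

-8  → [-8]
2   → [-8, 2]
dup → [-8, 2, 2]
-   → [-8, 0]
-   → [-8]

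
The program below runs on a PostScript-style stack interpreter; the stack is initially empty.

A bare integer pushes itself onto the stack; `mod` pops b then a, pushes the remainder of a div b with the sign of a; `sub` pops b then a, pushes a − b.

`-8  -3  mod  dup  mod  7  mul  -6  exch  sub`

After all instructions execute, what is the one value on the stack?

-6

-8   -> -8
-3   -> -8 -3
mod  -> -2
dup  -> -2 -2
mod  -> 0
7    -> 0 7
mul  -> 0
-6   -> 0 -6
exch -> -6 0
sub  -> -6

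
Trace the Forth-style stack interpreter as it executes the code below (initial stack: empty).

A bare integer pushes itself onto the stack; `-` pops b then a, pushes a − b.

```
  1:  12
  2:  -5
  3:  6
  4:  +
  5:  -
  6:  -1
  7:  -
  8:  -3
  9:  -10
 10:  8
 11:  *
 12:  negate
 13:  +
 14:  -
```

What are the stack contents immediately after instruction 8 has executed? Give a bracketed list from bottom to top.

[12, -3]

12 → [12]
-5 → [12, -5]
6  → [12, -5, 6]
+  → [12, 1]
-  → [11]
-1 → [11, -1]
-  → [12]
-3 → [12, -3]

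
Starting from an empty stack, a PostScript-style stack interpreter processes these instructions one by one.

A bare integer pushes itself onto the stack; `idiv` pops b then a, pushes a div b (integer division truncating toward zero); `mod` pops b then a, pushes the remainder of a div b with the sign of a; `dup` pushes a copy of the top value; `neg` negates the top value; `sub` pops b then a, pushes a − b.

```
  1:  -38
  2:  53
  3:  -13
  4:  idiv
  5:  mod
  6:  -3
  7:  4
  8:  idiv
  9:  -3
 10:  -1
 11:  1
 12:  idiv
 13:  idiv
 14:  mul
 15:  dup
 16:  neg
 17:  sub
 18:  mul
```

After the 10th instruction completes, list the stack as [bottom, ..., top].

-38  -> [-38]
53   -> [-38, 53]
-13  -> [-38, 53, -13]
idiv -> [-38, -4]
mod  -> [-2]
-3   -> [-2, -3]
4    -> [-2, -3, 4]
idiv -> [-2, 0]
-3   -> [-2, 0, -3]
-1   -> [-2, 0, -3, -1]

[-2, 0, -3, -1]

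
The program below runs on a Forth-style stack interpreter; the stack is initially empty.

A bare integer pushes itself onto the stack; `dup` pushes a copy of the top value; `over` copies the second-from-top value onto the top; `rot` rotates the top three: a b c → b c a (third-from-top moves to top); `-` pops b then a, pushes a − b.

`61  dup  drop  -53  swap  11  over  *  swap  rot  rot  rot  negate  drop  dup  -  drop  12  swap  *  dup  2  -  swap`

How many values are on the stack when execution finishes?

2

61     → [61]
dup    → [61, 61]
drop   → [61]
-53    → [61, -53]
swap   → [-53, 61]
11     → [-53, 61, 11]
over   → [-53, 61, 11, 61]
*      → [-53, 61, 671]
swap   → [-53, 671, 61]
rot    → [671, 61, -53]
rot    → [61, -53, 671]
rot    → [-53, 671, 61]
negate → [-53, 671, -61]
drop   → [-53, 671]
dup    → [-53, 671, 671]
-      → [-53, 0]
drop   → [-53]
12     → [-53, 12]
swap   → [12, -53]
*      → [-636]
dup    → [-636, -636]
2      → [-636, -636, 2]
-      → [-636, -638]
swap   → [-638, -636]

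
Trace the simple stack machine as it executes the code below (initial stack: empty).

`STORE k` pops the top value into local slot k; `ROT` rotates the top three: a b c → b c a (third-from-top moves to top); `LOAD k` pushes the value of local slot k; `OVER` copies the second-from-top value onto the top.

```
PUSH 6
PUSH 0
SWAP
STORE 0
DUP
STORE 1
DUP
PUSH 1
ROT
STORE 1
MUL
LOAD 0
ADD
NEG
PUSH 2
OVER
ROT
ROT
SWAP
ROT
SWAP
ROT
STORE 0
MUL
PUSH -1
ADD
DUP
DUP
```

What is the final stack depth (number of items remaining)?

PUSH 6  -> [6]
PUSH 0  -> [6, 0]
SWAP    -> [0, 6]
STORE 0 -> [0]
DUP     -> [0, 0]
STORE 1 -> [0]
DUP     -> [0, 0]
PUSH 1  -> [0, 0, 1]
ROT     -> [0, 1, 0]
STORE 1 -> [0, 1]
MUL     -> [0]
LOAD 0  -> [0, 6]
ADD     -> [6]
NEG     -> [-6]
PUSH 2  -> [-6, 2]
OVER    -> [-6, 2, -6]
ROT     -> [2, -6, -6]
ROT     -> [-6, -6, 2]
SWAP    -> [-6, 2, -6]
ROT     -> [2, -6, -6]
SWAP    -> [2, -6, -6]
ROT     -> [-6, -6, 2]
STORE 0 -> [-6, -6]
MUL     -> [36]
PUSH -1 -> [36, -1]
ADD     -> [35]
DUP     -> [35, 35]
DUP     -> [35, 35, 35]

3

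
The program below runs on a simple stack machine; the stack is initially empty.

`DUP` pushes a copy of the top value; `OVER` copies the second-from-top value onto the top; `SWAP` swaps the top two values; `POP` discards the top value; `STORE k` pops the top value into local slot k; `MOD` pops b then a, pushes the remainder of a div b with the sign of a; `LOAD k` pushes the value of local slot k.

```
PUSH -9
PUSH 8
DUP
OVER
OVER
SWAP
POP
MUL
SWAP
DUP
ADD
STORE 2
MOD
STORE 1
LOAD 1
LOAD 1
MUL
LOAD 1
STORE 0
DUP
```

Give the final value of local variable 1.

-9

PUSH -9 -> -9
PUSH 8  -> -9 8
DUP     -> -9 8 8
OVER    -> -9 8 8 8
OVER    -> -9 8 8 8 8
SWAP    -> -9 8 8 8 8
POP     -> -9 8 8 8
MUL     -> -9 8 64
SWAP    -> -9 64 8
DUP     -> -9 64 8 8
ADD     -> -9 64 16
STORE 2 -> -9 64
MOD     -> -9
STORE 1 -> (empty)
LOAD 1  -> -9
LOAD 1  -> -9 -9
MUL     -> 81
LOAD 1  -> 81 -9
STORE 0 -> 81
DUP     -> 81 81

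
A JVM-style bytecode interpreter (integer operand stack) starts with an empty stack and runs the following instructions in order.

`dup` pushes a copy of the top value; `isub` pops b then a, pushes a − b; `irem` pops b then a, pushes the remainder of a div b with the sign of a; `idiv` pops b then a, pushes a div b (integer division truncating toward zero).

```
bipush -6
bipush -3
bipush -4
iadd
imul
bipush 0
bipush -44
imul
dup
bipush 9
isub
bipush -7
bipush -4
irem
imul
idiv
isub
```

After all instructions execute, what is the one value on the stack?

bipush -6   -6
bipush -3   -6 -3
bipush -4   -6 -3 -4
iadd        -6 -7
imul        42
bipush 0    42 0
bipush -44  42 0 -44
imul        42 0
dup         42 0 0
bipush 9    42 0 0 9
isub        42 0 -9
bipush -7   42 0 -9 -7
bipush -4   42 0 -9 -7 -4
irem        42 0 -9 -3
imul        42 0 27
idiv        42 0
isub        42

42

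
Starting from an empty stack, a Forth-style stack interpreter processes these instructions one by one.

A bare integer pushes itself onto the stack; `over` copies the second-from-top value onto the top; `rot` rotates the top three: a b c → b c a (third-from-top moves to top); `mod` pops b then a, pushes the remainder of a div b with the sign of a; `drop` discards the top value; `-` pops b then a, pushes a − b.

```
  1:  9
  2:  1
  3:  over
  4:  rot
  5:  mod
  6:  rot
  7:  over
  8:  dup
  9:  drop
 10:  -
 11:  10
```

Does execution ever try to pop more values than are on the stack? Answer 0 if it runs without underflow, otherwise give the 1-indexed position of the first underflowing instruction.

6

9    -> [9]
1    -> [9, 1]
over -> [9, 1, 9]
rot  -> [1, 9, 9]
mod  -> [1, 0]
rot  — needs 3 operands, stack has 2 → underflow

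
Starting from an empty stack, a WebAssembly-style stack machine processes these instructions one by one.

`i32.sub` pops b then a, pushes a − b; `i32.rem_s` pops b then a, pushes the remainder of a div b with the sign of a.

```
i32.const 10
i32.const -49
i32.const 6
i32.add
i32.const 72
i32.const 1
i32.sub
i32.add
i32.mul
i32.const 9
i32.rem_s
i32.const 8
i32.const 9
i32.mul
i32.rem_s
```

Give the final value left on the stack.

1

i32.const 10  -> [10]
i32.const -49 -> [10, -49]
i32.const 6   -> [10, -49, 6]
i32.add       -> [10, -43]
i32.const 72  -> [10, -43, 72]
i32.const 1   -> [10, -43, 72, 1]
i32.sub       -> [10, -43, 71]
i32.add       -> [10, 28]
i32.mul       -> [280]
i32.const 9   -> [280, 9]
i32.rem_s     -> [1]
i32.const 8   -> [1, 8]
i32.const 9   -> [1, 8, 9]
i32.mul       -> [1, 72]
i32.rem_s     -> [1]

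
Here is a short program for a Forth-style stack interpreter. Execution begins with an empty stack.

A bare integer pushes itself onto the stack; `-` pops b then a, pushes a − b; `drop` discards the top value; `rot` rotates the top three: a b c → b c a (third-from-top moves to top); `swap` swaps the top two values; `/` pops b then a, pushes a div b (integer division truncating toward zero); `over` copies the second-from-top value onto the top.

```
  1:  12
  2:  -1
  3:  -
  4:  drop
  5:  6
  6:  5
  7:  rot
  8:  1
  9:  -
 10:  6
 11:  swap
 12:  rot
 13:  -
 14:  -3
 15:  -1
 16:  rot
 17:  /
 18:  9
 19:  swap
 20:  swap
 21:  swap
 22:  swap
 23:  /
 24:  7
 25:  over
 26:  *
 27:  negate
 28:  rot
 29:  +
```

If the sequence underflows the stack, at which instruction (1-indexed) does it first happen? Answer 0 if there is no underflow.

7

12   -> 12
-1   -> 12 -1
-    -> 13
drop -> (empty)
6    -> 6
5    -> 6 5
rot  — needs 3 operands, stack has 2 → underflow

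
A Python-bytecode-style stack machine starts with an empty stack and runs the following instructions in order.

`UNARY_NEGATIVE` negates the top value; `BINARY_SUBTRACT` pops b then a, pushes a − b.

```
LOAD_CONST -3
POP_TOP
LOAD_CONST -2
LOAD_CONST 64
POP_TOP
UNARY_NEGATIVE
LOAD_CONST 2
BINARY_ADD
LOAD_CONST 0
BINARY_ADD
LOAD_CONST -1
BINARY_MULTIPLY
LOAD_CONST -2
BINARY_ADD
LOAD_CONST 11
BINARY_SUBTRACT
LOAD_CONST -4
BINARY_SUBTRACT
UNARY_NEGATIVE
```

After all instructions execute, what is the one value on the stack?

LOAD_CONST -3   → -3
POP_TOP         → (empty)
LOAD_CONST -2   → -2
LOAD_CONST 64   → -2 64
POP_TOP         → -2
UNARY_NEGATIVE  → 2
LOAD_CONST 2    → 2 2
BINARY_ADD      → 4
LOAD_CONST 0    → 4 0
BINARY_ADD      → 4
LOAD_CONST -1   → 4 -1
BINARY_MULTIPLY → -4
LOAD_CONST -2   → -4 -2
BINARY_ADD      → -6
LOAD_CONST 11   → -6 11
BINARY_SUBTRACT → -17
LOAD_CONST -4   → -17 -4
BINARY_SUBTRACT → -13
UNARY_NEGATIVE  → 13

13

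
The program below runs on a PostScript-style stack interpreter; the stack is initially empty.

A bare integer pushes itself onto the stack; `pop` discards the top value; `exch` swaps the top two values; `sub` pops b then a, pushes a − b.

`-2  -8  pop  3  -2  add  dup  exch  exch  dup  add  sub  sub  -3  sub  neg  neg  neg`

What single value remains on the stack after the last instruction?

-2    -2
-8    -2 -8
pop   -2
3     -2 3
-2    -2 3 -2
add   -2 1
dup   -2 1 1
exch  -2 1 1
exch  -2 1 1
dup   -2 1 1 1
add   -2 1 2
sub   -2 -1
sub   -1
-3    -1 -3
sub   2
neg   -2
neg   2
neg   -2

-2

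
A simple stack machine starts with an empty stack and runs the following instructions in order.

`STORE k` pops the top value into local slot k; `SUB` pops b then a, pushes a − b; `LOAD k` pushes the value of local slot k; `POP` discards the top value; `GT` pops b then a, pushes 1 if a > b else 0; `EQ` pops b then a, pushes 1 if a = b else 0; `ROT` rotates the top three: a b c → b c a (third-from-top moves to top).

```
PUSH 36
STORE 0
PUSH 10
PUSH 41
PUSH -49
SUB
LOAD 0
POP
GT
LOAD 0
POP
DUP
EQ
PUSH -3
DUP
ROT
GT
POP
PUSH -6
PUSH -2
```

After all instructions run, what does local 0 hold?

PUSH 36  → [36]
STORE 0  → []
PUSH 10  → [10]
PUSH 41  → [10, 41]
PUSH -49 → [10, 41, -49]
SUB      → [10, 90]
LOAD 0   → [10, 90, 36]
POP      → [10, 90]
GT       → [0]
LOAD 0   → [0, 36]
POP      → [0]
DUP      → [0, 0]
EQ       → [1]
PUSH -3  → [1, -3]
DUP      → [1, -3, -3]
ROT      → [-3, -3, 1]
GT       → [-3, 0]
POP      → [-3]
PUSH -6  → [-3, -6]
PUSH -2  → [-3, -6, -2]

36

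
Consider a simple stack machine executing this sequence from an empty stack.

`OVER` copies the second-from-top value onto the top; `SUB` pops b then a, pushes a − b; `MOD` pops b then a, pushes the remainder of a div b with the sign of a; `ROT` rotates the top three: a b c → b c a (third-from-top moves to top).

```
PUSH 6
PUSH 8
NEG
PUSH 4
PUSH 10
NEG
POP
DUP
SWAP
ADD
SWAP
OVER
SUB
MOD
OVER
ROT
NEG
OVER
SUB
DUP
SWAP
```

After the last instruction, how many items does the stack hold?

4

PUSH 6  -> 6
PUSH 8  -> 6 8
NEG     -> 6 -8
PUSH 4  -> 6 -8 4
PUSH 10 -> 6 -8 4 10
NEG     -> 6 -8 4 -10
POP     -> 6 -8 4
DUP     -> 6 -8 4 4
SWAP    -> 6 -8 4 4
ADD     -> 6 -8 8
SWAP    -> 6 8 -8
OVER    -> 6 8 -8 8
SUB     -> 6 8 -16
MOD     -> 6 8
OVER    -> 6 8 6
ROT     -> 8 6 6
NEG     -> 8 6 -6
OVER    -> 8 6 -6 6
SUB     -> 8 6 -12
DUP     -> 8 6 -12 -12
SWAP    -> 8 6 -12 -12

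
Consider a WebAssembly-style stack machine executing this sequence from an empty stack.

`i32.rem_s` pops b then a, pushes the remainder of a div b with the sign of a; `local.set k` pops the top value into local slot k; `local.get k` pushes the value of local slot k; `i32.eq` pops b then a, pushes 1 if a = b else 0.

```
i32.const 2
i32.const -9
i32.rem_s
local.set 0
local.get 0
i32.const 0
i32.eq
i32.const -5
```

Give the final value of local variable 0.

i32.const 2  : 2
i32.const -9 : 2 -9
i32.rem_s    : 2
local.set 0  : (empty)
local.get 0  : 2
i32.const 0  : 2 0
i32.eq       : 0
i32.const -5 : 0 -5

2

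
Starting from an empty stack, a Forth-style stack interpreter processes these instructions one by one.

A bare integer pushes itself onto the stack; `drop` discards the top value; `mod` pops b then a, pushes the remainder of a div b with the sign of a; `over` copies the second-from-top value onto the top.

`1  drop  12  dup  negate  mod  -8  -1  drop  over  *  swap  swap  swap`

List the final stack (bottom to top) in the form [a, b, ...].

1      → [1]
drop   → []
12     → [12]
dup    → [12, 12]
negate → [12, -12]
mod    → [0]
-8     → [0, -8]
-1     → [0, -8, -1]
drop   → [0, -8]
over   → [0, -8, 0]
*      → [0, 0]
swap   → [0, 0]
swap   → [0, 0]
swap   → [0, 0]

[0, 0]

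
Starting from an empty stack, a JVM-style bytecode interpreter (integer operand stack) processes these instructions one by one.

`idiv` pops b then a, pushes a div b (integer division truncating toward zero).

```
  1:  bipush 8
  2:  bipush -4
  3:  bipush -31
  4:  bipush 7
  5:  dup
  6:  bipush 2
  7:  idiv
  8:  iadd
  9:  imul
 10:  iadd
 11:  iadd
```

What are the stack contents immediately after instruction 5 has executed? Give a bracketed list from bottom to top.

[8, -4, -31, 7, 7]

bipush 8    [8]
bipush -4   [8, -4]
bipush -31  [8, -4, -31]
bipush 7    [8, -4, -31, 7]
dup         [8, -4, -31, 7, 7]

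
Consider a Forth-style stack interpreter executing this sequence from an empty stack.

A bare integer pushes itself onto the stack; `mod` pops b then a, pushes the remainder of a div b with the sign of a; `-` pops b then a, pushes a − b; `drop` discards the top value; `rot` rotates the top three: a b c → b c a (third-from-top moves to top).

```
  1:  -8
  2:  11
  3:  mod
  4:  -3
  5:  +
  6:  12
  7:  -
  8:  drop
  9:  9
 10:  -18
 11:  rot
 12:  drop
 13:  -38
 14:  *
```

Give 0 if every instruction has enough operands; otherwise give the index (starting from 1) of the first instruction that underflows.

11

-8   -> [-8]
11   -> [-8, 11]
mod  -> [-8]
-3   -> [-8, -3]
+    -> [-11]
12   -> [-11, 12]
-    -> [-23]
drop -> []
9    -> [9]
-18  -> [9, -18]
rot  — needs 3 operands, stack has 2 → underflow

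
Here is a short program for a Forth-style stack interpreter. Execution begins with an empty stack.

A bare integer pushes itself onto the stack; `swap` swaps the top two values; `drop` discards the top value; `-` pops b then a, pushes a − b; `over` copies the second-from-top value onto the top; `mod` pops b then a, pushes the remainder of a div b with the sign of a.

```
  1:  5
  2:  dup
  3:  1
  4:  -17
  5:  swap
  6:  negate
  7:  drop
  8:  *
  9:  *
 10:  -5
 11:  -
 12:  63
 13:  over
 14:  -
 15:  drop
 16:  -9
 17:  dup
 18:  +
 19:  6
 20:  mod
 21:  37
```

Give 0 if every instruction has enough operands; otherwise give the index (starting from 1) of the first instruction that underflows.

0

5      -> [5]
dup    -> [5, 5]
1      -> [5, 5, 1]
-17    -> [5, 5, 1, -17]
swap   -> [5, 5, -17, 1]
negate -> [5, 5, -17, -1]
drop   -> [5, 5, -17]
*      -> [5, -85]
*      -> [-425]
-5     -> [-425, -5]
-      -> [-420]
63     -> [-420, 63]
over   -> [-420, 63, -420]
-      -> [-420, 483]
drop   -> [-420]
-9     -> [-420, -9]
dup    -> [-420, -9, -9]
+      -> [-420, -18]
6      -> [-420, -18, 6]
mod    -> [-420, 0]
37     -> [-420, 0, 37]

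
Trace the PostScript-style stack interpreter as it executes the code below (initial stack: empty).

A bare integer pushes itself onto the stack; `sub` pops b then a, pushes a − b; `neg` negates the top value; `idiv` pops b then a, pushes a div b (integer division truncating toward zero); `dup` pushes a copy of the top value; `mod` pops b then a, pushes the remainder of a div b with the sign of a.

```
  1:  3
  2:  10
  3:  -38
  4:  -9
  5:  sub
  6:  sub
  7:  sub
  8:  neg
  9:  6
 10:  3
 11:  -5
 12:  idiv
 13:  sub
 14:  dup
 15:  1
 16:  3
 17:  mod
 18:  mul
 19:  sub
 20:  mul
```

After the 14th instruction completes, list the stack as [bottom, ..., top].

[36, 6, 6]

3     [3]
10    [3, 10]
-38   [3, 10, -38]
-9    [3, 10, -38, -9]
sub   [3, 10, -29]
sub   [3, 39]
sub   [-36]
neg   [36]
6     [36, 6]
3     [36, 6, 3]
-5    [36, 6, 3, -5]
idiv  [36, 6, 0]
sub   [36, 6]
dup   [36, 6, 6]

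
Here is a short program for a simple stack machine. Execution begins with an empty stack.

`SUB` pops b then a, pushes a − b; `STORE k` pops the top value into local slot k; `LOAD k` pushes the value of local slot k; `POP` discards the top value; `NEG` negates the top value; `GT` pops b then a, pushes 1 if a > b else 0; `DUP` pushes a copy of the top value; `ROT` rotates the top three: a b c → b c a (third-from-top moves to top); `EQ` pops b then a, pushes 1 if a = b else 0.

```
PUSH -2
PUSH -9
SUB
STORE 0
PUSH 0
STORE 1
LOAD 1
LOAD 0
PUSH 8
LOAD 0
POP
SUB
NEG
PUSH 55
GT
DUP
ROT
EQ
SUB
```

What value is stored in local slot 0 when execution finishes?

PUSH -2  [-2]
PUSH -9  [-2, -9]
SUB      [7]
STORE 0  []
PUSH 0   [0]
STORE 1  []
LOAD 1   [0]
LOAD 0   [0, 7]
PUSH 8   [0, 7, 8]
LOAD 0   [0, 7, 8, 7]
POP      [0, 7, 8]
SUB      [0, -1]
NEG      [0, 1]
PUSH 55  [0, 1, 55]
GT       [0, 0]
DUP      [0, 0, 0]
ROT      [0, 0, 0]
EQ       [0, 1]
SUB      [-1]

7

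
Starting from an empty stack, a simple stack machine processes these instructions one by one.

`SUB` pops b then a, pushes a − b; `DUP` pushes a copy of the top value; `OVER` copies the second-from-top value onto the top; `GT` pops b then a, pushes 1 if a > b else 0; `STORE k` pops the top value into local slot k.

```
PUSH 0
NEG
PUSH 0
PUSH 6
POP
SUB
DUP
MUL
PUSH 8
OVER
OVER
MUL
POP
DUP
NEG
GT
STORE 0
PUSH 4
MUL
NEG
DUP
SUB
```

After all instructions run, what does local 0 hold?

1

PUSH 0  : [0]
NEG     : [0]
PUSH 0  : [0, 0]
PUSH 6  : [0, 0, 6]
POP     : [0, 0]
SUB     : [0]
DUP     : [0, 0]
MUL     : [0]
PUSH 8  : [0, 8]
OVER    : [0, 8, 0]
OVER    : [0, 8, 0, 8]
MUL     : [0, 8, 0]
POP     : [0, 8]
DUP     : [0, 8, 8]
NEG     : [0, 8, -8]
GT      : [0, 1]
STORE 0 : [0]
PUSH 4  : [0, 4]
MUL     : [0]
NEG     : [0]
DUP     : [0, 0]
SUB     : [0]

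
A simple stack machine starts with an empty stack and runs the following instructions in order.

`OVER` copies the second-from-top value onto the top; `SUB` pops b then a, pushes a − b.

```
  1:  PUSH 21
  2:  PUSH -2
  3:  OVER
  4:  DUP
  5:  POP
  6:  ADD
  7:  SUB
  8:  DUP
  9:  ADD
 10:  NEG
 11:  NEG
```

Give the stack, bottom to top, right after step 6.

PUSH 21 -> [21]
PUSH -2 -> [21, -2]
OVER    -> [21, -2, 21]
DUP     -> [21, -2, 21, 21]
POP     -> [21, -2, 21]
ADD     -> [21, 19]

[21, 19]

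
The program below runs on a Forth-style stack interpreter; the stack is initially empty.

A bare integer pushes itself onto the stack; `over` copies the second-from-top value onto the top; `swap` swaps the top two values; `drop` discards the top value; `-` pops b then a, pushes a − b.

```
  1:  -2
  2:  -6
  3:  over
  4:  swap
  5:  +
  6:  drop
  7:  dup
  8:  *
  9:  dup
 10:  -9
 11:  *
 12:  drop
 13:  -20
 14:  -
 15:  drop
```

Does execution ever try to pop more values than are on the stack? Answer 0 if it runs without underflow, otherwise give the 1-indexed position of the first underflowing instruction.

-2   : [-2]
-6   : [-2, -6]
over : [-2, -6, -2]
swap : [-2, -2, -6]
+    : [-2, -8]
drop : [-2]
dup  : [-2, -2]
*    : [4]
dup  : [4, 4]
-9   : [4, 4, -9]
*    : [4, -36]
drop : [4]
-20  : [4, -20]
-    : [24]
drop : []

0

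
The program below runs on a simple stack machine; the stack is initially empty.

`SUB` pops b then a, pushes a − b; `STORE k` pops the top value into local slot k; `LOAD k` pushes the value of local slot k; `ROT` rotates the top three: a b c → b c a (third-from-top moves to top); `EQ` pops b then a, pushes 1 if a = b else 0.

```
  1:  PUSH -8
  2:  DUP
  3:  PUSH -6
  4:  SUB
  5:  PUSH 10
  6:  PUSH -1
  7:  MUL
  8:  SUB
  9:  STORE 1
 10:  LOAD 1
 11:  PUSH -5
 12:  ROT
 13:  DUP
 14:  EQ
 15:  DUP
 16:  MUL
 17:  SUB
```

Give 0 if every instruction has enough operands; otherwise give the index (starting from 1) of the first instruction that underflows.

PUSH -8 → [-8]
DUP     → [-8, -8]
PUSH -6 → [-8, -8, -6]
SUB     → [-8, -2]
PUSH 10 → [-8, -2, 10]
PUSH -1 → [-8, -2, 10, -1]
MUL     → [-8, -2, -10]
SUB     → [-8, 8]
STORE 1 → [-8]
LOAD 1  → [-8, 8]
PUSH -5 → [-8, 8, -5]
ROT     → [8, -5, -8]
DUP     → [8, -5, -8, -8]
EQ      → [8, -5, 1]
DUP     → [8, -5, 1, 1]
MUL     → [8, -5, 1]
SUB     → [8, -6]

0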